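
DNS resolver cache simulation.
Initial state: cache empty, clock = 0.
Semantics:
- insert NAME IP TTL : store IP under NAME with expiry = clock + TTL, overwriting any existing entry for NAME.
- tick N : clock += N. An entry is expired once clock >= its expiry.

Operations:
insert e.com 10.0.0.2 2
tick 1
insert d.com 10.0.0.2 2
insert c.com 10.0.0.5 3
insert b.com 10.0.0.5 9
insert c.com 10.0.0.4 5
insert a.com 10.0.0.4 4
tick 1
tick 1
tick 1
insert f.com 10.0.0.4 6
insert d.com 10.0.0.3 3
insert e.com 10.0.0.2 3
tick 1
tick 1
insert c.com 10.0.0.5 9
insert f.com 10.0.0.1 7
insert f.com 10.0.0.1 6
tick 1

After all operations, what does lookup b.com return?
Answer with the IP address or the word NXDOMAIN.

Op 1: insert e.com -> 10.0.0.2 (expiry=0+2=2). clock=0
Op 2: tick 1 -> clock=1.
Op 3: insert d.com -> 10.0.0.2 (expiry=1+2=3). clock=1
Op 4: insert c.com -> 10.0.0.5 (expiry=1+3=4). clock=1
Op 5: insert b.com -> 10.0.0.5 (expiry=1+9=10). clock=1
Op 6: insert c.com -> 10.0.0.4 (expiry=1+5=6). clock=1
Op 7: insert a.com -> 10.0.0.4 (expiry=1+4=5). clock=1
Op 8: tick 1 -> clock=2. purged={e.com}
Op 9: tick 1 -> clock=3. purged={d.com}
Op 10: tick 1 -> clock=4.
Op 11: insert f.com -> 10.0.0.4 (expiry=4+6=10). clock=4
Op 12: insert d.com -> 10.0.0.3 (expiry=4+3=7). clock=4
Op 13: insert e.com -> 10.0.0.2 (expiry=4+3=7). clock=4
Op 14: tick 1 -> clock=5. purged={a.com}
Op 15: tick 1 -> clock=6. purged={c.com}
Op 16: insert c.com -> 10.0.0.5 (expiry=6+9=15). clock=6
Op 17: insert f.com -> 10.0.0.1 (expiry=6+7=13). clock=6
Op 18: insert f.com -> 10.0.0.1 (expiry=6+6=12). clock=6
Op 19: tick 1 -> clock=7. purged={d.com,e.com}
lookup b.com: present, ip=10.0.0.5 expiry=10 > clock=7

Answer: 10.0.0.5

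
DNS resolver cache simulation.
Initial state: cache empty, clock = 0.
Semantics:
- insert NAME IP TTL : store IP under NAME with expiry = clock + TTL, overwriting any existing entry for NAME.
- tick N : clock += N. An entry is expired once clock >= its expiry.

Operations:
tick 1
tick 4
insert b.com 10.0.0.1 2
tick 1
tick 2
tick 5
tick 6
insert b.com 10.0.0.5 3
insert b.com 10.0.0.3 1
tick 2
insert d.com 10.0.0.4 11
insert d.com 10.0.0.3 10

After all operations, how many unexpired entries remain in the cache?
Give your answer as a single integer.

Answer: 1

Derivation:
Op 1: tick 1 -> clock=1.
Op 2: tick 4 -> clock=5.
Op 3: insert b.com -> 10.0.0.1 (expiry=5+2=7). clock=5
Op 4: tick 1 -> clock=6.
Op 5: tick 2 -> clock=8. purged={b.com}
Op 6: tick 5 -> clock=13.
Op 7: tick 6 -> clock=19.
Op 8: insert b.com -> 10.0.0.5 (expiry=19+3=22). clock=19
Op 9: insert b.com -> 10.0.0.3 (expiry=19+1=20). clock=19
Op 10: tick 2 -> clock=21. purged={b.com}
Op 11: insert d.com -> 10.0.0.4 (expiry=21+11=32). clock=21
Op 12: insert d.com -> 10.0.0.3 (expiry=21+10=31). clock=21
Final cache (unexpired): {d.com} -> size=1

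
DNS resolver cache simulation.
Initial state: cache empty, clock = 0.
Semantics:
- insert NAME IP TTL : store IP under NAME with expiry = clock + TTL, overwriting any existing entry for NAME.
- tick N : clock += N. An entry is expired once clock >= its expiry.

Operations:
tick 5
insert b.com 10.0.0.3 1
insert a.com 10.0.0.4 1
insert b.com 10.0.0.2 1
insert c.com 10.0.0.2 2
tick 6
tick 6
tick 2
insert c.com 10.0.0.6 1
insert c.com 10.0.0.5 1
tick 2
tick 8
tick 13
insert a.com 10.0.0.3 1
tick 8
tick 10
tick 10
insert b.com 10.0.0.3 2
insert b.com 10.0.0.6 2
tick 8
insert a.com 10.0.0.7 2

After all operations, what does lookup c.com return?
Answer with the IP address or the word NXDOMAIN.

Answer: NXDOMAIN

Derivation:
Op 1: tick 5 -> clock=5.
Op 2: insert b.com -> 10.0.0.3 (expiry=5+1=6). clock=5
Op 3: insert a.com -> 10.0.0.4 (expiry=5+1=6). clock=5
Op 4: insert b.com -> 10.0.0.2 (expiry=5+1=6). clock=5
Op 5: insert c.com -> 10.0.0.2 (expiry=5+2=7). clock=5
Op 6: tick 6 -> clock=11. purged={a.com,b.com,c.com}
Op 7: tick 6 -> clock=17.
Op 8: tick 2 -> clock=19.
Op 9: insert c.com -> 10.0.0.6 (expiry=19+1=20). clock=19
Op 10: insert c.com -> 10.0.0.5 (expiry=19+1=20). clock=19
Op 11: tick 2 -> clock=21. purged={c.com}
Op 12: tick 8 -> clock=29.
Op 13: tick 13 -> clock=42.
Op 14: insert a.com -> 10.0.0.3 (expiry=42+1=43). clock=42
Op 15: tick 8 -> clock=50. purged={a.com}
Op 16: tick 10 -> clock=60.
Op 17: tick 10 -> clock=70.
Op 18: insert b.com -> 10.0.0.3 (expiry=70+2=72). clock=70
Op 19: insert b.com -> 10.0.0.6 (expiry=70+2=72). clock=70
Op 20: tick 8 -> clock=78. purged={b.com}
Op 21: insert a.com -> 10.0.0.7 (expiry=78+2=80). clock=78
lookup c.com: not in cache (expired or never inserted)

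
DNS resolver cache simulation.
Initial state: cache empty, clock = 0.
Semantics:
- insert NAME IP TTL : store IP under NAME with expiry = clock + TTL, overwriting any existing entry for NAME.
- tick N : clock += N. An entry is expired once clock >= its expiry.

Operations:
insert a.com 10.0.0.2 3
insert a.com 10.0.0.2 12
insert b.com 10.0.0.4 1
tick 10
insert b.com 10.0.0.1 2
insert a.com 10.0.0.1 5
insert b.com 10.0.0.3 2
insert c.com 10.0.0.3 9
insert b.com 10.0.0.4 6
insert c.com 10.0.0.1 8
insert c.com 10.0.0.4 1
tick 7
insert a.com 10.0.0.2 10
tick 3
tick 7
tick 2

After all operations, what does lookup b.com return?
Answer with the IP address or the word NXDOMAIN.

Op 1: insert a.com -> 10.0.0.2 (expiry=0+3=3). clock=0
Op 2: insert a.com -> 10.0.0.2 (expiry=0+12=12). clock=0
Op 3: insert b.com -> 10.0.0.4 (expiry=0+1=1). clock=0
Op 4: tick 10 -> clock=10. purged={b.com}
Op 5: insert b.com -> 10.0.0.1 (expiry=10+2=12). clock=10
Op 6: insert a.com -> 10.0.0.1 (expiry=10+5=15). clock=10
Op 7: insert b.com -> 10.0.0.3 (expiry=10+2=12). clock=10
Op 8: insert c.com -> 10.0.0.3 (expiry=10+9=19). clock=10
Op 9: insert b.com -> 10.0.0.4 (expiry=10+6=16). clock=10
Op 10: insert c.com -> 10.0.0.1 (expiry=10+8=18). clock=10
Op 11: insert c.com -> 10.0.0.4 (expiry=10+1=11). clock=10
Op 12: tick 7 -> clock=17. purged={a.com,b.com,c.com}
Op 13: insert a.com -> 10.0.0.2 (expiry=17+10=27). clock=17
Op 14: tick 3 -> clock=20.
Op 15: tick 7 -> clock=27. purged={a.com}
Op 16: tick 2 -> clock=29.
lookup b.com: not in cache (expired or never inserted)

Answer: NXDOMAIN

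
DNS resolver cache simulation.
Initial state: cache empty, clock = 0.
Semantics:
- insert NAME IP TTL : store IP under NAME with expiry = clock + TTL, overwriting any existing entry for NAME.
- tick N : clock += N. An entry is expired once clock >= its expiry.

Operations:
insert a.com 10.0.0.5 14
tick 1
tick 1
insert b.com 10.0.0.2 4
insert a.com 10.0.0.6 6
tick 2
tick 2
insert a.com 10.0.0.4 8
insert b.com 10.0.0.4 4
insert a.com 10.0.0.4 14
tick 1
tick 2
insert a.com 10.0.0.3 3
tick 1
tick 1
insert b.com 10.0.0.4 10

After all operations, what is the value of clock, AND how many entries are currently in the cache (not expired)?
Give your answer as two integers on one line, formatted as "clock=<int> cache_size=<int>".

Answer: clock=11 cache_size=2

Derivation:
Op 1: insert a.com -> 10.0.0.5 (expiry=0+14=14). clock=0
Op 2: tick 1 -> clock=1.
Op 3: tick 1 -> clock=2.
Op 4: insert b.com -> 10.0.0.2 (expiry=2+4=6). clock=2
Op 5: insert a.com -> 10.0.0.6 (expiry=2+6=8). clock=2
Op 6: tick 2 -> clock=4.
Op 7: tick 2 -> clock=6. purged={b.com}
Op 8: insert a.com -> 10.0.0.4 (expiry=6+8=14). clock=6
Op 9: insert b.com -> 10.0.0.4 (expiry=6+4=10). clock=6
Op 10: insert a.com -> 10.0.0.4 (expiry=6+14=20). clock=6
Op 11: tick 1 -> clock=7.
Op 12: tick 2 -> clock=9.
Op 13: insert a.com -> 10.0.0.3 (expiry=9+3=12). clock=9
Op 14: tick 1 -> clock=10. purged={b.com}
Op 15: tick 1 -> clock=11.
Op 16: insert b.com -> 10.0.0.4 (expiry=11+10=21). clock=11
Final clock = 11
Final cache (unexpired): {a.com,b.com} -> size=2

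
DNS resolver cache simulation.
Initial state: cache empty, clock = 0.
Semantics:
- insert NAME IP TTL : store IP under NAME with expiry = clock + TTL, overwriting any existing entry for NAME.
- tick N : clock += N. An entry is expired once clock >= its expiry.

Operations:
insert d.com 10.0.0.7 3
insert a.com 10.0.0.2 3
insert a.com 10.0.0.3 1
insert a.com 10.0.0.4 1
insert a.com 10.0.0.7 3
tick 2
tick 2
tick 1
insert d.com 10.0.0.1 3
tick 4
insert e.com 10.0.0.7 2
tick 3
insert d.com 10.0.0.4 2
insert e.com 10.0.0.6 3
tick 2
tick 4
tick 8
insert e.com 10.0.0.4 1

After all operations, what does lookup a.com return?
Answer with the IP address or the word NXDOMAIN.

Op 1: insert d.com -> 10.0.0.7 (expiry=0+3=3). clock=0
Op 2: insert a.com -> 10.0.0.2 (expiry=0+3=3). clock=0
Op 3: insert a.com -> 10.0.0.3 (expiry=0+1=1). clock=0
Op 4: insert a.com -> 10.0.0.4 (expiry=0+1=1). clock=0
Op 5: insert a.com -> 10.0.0.7 (expiry=0+3=3). clock=0
Op 6: tick 2 -> clock=2.
Op 7: tick 2 -> clock=4. purged={a.com,d.com}
Op 8: tick 1 -> clock=5.
Op 9: insert d.com -> 10.0.0.1 (expiry=5+3=8). clock=5
Op 10: tick 4 -> clock=9. purged={d.com}
Op 11: insert e.com -> 10.0.0.7 (expiry=9+2=11). clock=9
Op 12: tick 3 -> clock=12. purged={e.com}
Op 13: insert d.com -> 10.0.0.4 (expiry=12+2=14). clock=12
Op 14: insert e.com -> 10.0.0.6 (expiry=12+3=15). clock=12
Op 15: tick 2 -> clock=14. purged={d.com}
Op 16: tick 4 -> clock=18. purged={e.com}
Op 17: tick 8 -> clock=26.
Op 18: insert e.com -> 10.0.0.4 (expiry=26+1=27). clock=26
lookup a.com: not in cache (expired or never inserted)

Answer: NXDOMAIN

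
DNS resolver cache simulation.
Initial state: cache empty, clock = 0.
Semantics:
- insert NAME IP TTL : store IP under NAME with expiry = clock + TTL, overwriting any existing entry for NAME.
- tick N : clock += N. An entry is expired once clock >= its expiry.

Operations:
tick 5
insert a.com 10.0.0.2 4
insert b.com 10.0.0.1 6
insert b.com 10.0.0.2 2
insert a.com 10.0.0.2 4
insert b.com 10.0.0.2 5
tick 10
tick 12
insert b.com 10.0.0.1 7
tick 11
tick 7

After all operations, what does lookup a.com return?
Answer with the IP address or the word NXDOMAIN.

Answer: NXDOMAIN

Derivation:
Op 1: tick 5 -> clock=5.
Op 2: insert a.com -> 10.0.0.2 (expiry=5+4=9). clock=5
Op 3: insert b.com -> 10.0.0.1 (expiry=5+6=11). clock=5
Op 4: insert b.com -> 10.0.0.2 (expiry=5+2=7). clock=5
Op 5: insert a.com -> 10.0.0.2 (expiry=5+4=9). clock=5
Op 6: insert b.com -> 10.0.0.2 (expiry=5+5=10). clock=5
Op 7: tick 10 -> clock=15. purged={a.com,b.com}
Op 8: tick 12 -> clock=27.
Op 9: insert b.com -> 10.0.0.1 (expiry=27+7=34). clock=27
Op 10: tick 11 -> clock=38. purged={b.com}
Op 11: tick 7 -> clock=45.
lookup a.com: not in cache (expired or never inserted)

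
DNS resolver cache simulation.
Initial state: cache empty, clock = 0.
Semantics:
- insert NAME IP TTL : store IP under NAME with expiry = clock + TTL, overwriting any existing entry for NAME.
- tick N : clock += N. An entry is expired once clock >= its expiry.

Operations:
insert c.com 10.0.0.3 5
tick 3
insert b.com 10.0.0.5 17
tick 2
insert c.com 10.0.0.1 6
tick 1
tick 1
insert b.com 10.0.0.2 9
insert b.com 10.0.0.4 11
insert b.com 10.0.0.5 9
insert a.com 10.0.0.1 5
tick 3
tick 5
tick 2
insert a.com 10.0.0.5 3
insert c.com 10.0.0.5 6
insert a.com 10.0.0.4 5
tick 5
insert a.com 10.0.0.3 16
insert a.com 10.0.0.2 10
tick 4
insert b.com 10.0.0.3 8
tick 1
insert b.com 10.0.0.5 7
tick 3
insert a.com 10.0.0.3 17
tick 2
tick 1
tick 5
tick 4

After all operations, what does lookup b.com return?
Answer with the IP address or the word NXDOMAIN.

Answer: NXDOMAIN

Derivation:
Op 1: insert c.com -> 10.0.0.3 (expiry=0+5=5). clock=0
Op 2: tick 3 -> clock=3.
Op 3: insert b.com -> 10.0.0.5 (expiry=3+17=20). clock=3
Op 4: tick 2 -> clock=5. purged={c.com}
Op 5: insert c.com -> 10.0.0.1 (expiry=5+6=11). clock=5
Op 6: tick 1 -> clock=6.
Op 7: tick 1 -> clock=7.
Op 8: insert b.com -> 10.0.0.2 (expiry=7+9=16). clock=7
Op 9: insert b.com -> 10.0.0.4 (expiry=7+11=18). clock=7
Op 10: insert b.com -> 10.0.0.5 (expiry=7+9=16). clock=7
Op 11: insert a.com -> 10.0.0.1 (expiry=7+5=12). clock=7
Op 12: tick 3 -> clock=10.
Op 13: tick 5 -> clock=15. purged={a.com,c.com}
Op 14: tick 2 -> clock=17. purged={b.com}
Op 15: insert a.com -> 10.0.0.5 (expiry=17+3=20). clock=17
Op 16: insert c.com -> 10.0.0.5 (expiry=17+6=23). clock=17
Op 17: insert a.com -> 10.0.0.4 (expiry=17+5=22). clock=17
Op 18: tick 5 -> clock=22. purged={a.com}
Op 19: insert a.com -> 10.0.0.3 (expiry=22+16=38). clock=22
Op 20: insert a.com -> 10.0.0.2 (expiry=22+10=32). clock=22
Op 21: tick 4 -> clock=26. purged={c.com}
Op 22: insert b.com -> 10.0.0.3 (expiry=26+8=34). clock=26
Op 23: tick 1 -> clock=27.
Op 24: insert b.com -> 10.0.0.5 (expiry=27+7=34). clock=27
Op 25: tick 3 -> clock=30.
Op 26: insert a.com -> 10.0.0.3 (expiry=30+17=47). clock=30
Op 27: tick 2 -> clock=32.
Op 28: tick 1 -> clock=33.
Op 29: tick 5 -> clock=38. purged={b.com}
Op 30: tick 4 -> clock=42.
lookup b.com: not in cache (expired or never inserted)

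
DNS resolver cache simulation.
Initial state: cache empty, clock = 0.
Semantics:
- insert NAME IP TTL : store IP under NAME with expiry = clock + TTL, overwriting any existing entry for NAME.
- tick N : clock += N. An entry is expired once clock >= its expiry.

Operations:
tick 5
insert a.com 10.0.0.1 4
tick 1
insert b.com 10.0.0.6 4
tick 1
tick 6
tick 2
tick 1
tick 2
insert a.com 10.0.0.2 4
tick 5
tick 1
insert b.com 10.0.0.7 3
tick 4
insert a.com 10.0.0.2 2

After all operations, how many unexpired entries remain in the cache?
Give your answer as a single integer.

Answer: 1

Derivation:
Op 1: tick 5 -> clock=5.
Op 2: insert a.com -> 10.0.0.1 (expiry=5+4=9). clock=5
Op 3: tick 1 -> clock=6.
Op 4: insert b.com -> 10.0.0.6 (expiry=6+4=10). clock=6
Op 5: tick 1 -> clock=7.
Op 6: tick 6 -> clock=13. purged={a.com,b.com}
Op 7: tick 2 -> clock=15.
Op 8: tick 1 -> clock=16.
Op 9: tick 2 -> clock=18.
Op 10: insert a.com -> 10.0.0.2 (expiry=18+4=22). clock=18
Op 11: tick 5 -> clock=23. purged={a.com}
Op 12: tick 1 -> clock=24.
Op 13: insert b.com -> 10.0.0.7 (expiry=24+3=27). clock=24
Op 14: tick 4 -> clock=28. purged={b.com}
Op 15: insert a.com -> 10.0.0.2 (expiry=28+2=30). clock=28
Final cache (unexpired): {a.com} -> size=1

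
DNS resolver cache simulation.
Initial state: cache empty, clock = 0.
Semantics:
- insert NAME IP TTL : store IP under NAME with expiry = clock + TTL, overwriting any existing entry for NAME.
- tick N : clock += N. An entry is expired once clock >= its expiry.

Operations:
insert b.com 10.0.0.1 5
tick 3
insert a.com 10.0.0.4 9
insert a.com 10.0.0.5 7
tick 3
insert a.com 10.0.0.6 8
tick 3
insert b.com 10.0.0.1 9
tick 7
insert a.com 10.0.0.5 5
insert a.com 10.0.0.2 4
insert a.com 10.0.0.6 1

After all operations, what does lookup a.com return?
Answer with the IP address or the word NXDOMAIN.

Answer: 10.0.0.6

Derivation:
Op 1: insert b.com -> 10.0.0.1 (expiry=0+5=5). clock=0
Op 2: tick 3 -> clock=3.
Op 3: insert a.com -> 10.0.0.4 (expiry=3+9=12). clock=3
Op 4: insert a.com -> 10.0.0.5 (expiry=3+7=10). clock=3
Op 5: tick 3 -> clock=6. purged={b.com}
Op 6: insert a.com -> 10.0.0.6 (expiry=6+8=14). clock=6
Op 7: tick 3 -> clock=9.
Op 8: insert b.com -> 10.0.0.1 (expiry=9+9=18). clock=9
Op 9: tick 7 -> clock=16. purged={a.com}
Op 10: insert a.com -> 10.0.0.5 (expiry=16+5=21). clock=16
Op 11: insert a.com -> 10.0.0.2 (expiry=16+4=20). clock=16
Op 12: insert a.com -> 10.0.0.6 (expiry=16+1=17). clock=16
lookup a.com: present, ip=10.0.0.6 expiry=17 > clock=16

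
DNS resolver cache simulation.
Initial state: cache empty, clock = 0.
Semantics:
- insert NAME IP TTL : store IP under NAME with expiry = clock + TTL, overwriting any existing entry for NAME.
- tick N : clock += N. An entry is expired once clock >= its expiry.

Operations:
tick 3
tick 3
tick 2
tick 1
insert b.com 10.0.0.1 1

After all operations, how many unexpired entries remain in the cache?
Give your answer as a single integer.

Op 1: tick 3 -> clock=3.
Op 2: tick 3 -> clock=6.
Op 3: tick 2 -> clock=8.
Op 4: tick 1 -> clock=9.
Op 5: insert b.com -> 10.0.0.1 (expiry=9+1=10). clock=9
Final cache (unexpired): {b.com} -> size=1

Answer: 1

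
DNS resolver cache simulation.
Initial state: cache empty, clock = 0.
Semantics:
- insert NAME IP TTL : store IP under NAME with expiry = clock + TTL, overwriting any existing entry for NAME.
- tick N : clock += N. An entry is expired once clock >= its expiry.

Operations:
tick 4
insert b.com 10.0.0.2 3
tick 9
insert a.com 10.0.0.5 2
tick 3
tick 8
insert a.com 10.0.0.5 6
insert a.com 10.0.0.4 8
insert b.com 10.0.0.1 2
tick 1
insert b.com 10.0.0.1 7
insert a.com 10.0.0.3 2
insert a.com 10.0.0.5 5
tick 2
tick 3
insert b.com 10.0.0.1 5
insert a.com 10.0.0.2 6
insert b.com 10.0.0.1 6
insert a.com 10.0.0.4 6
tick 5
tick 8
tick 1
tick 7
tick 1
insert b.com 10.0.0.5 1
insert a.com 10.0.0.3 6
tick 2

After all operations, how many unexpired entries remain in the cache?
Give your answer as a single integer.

Op 1: tick 4 -> clock=4.
Op 2: insert b.com -> 10.0.0.2 (expiry=4+3=7). clock=4
Op 3: tick 9 -> clock=13. purged={b.com}
Op 4: insert a.com -> 10.0.0.5 (expiry=13+2=15). clock=13
Op 5: tick 3 -> clock=16. purged={a.com}
Op 6: tick 8 -> clock=24.
Op 7: insert a.com -> 10.0.0.5 (expiry=24+6=30). clock=24
Op 8: insert a.com -> 10.0.0.4 (expiry=24+8=32). clock=24
Op 9: insert b.com -> 10.0.0.1 (expiry=24+2=26). clock=24
Op 10: tick 1 -> clock=25.
Op 11: insert b.com -> 10.0.0.1 (expiry=25+7=32). clock=25
Op 12: insert a.com -> 10.0.0.3 (expiry=25+2=27). clock=25
Op 13: insert a.com -> 10.0.0.5 (expiry=25+5=30). clock=25
Op 14: tick 2 -> clock=27.
Op 15: tick 3 -> clock=30. purged={a.com}
Op 16: insert b.com -> 10.0.0.1 (expiry=30+5=35). clock=30
Op 17: insert a.com -> 10.0.0.2 (expiry=30+6=36). clock=30
Op 18: insert b.com -> 10.0.0.1 (expiry=30+6=36). clock=30
Op 19: insert a.com -> 10.0.0.4 (expiry=30+6=36). clock=30
Op 20: tick 5 -> clock=35.
Op 21: tick 8 -> clock=43. purged={a.com,b.com}
Op 22: tick 1 -> clock=44.
Op 23: tick 7 -> clock=51.
Op 24: tick 1 -> clock=52.
Op 25: insert b.com -> 10.0.0.5 (expiry=52+1=53). clock=52
Op 26: insert a.com -> 10.0.0.3 (expiry=52+6=58). clock=52
Op 27: tick 2 -> clock=54. purged={b.com}
Final cache (unexpired): {a.com} -> size=1

Answer: 1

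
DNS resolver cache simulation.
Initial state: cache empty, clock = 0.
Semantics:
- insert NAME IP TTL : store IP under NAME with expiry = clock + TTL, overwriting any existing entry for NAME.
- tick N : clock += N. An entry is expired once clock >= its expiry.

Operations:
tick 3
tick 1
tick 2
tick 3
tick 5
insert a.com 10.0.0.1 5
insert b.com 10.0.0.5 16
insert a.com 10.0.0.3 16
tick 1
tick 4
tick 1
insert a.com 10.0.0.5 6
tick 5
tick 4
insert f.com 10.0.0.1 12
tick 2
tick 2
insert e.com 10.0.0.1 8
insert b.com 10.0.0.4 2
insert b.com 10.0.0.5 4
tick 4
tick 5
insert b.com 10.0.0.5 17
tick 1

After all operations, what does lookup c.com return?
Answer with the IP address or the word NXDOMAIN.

Op 1: tick 3 -> clock=3.
Op 2: tick 1 -> clock=4.
Op 3: tick 2 -> clock=6.
Op 4: tick 3 -> clock=9.
Op 5: tick 5 -> clock=14.
Op 6: insert a.com -> 10.0.0.1 (expiry=14+5=19). clock=14
Op 7: insert b.com -> 10.0.0.5 (expiry=14+16=30). clock=14
Op 8: insert a.com -> 10.0.0.3 (expiry=14+16=30). clock=14
Op 9: tick 1 -> clock=15.
Op 10: tick 4 -> clock=19.
Op 11: tick 1 -> clock=20.
Op 12: insert a.com -> 10.0.0.5 (expiry=20+6=26). clock=20
Op 13: tick 5 -> clock=25.
Op 14: tick 4 -> clock=29. purged={a.com}
Op 15: insert f.com -> 10.0.0.1 (expiry=29+12=41). clock=29
Op 16: tick 2 -> clock=31. purged={b.com}
Op 17: tick 2 -> clock=33.
Op 18: insert e.com -> 10.0.0.1 (expiry=33+8=41). clock=33
Op 19: insert b.com -> 10.0.0.4 (expiry=33+2=35). clock=33
Op 20: insert b.com -> 10.0.0.5 (expiry=33+4=37). clock=33
Op 21: tick 4 -> clock=37. purged={b.com}
Op 22: tick 5 -> clock=42. purged={e.com,f.com}
Op 23: insert b.com -> 10.0.0.5 (expiry=42+17=59). clock=42
Op 24: tick 1 -> clock=43.
lookup c.com: not in cache (expired or never inserted)

Answer: NXDOMAIN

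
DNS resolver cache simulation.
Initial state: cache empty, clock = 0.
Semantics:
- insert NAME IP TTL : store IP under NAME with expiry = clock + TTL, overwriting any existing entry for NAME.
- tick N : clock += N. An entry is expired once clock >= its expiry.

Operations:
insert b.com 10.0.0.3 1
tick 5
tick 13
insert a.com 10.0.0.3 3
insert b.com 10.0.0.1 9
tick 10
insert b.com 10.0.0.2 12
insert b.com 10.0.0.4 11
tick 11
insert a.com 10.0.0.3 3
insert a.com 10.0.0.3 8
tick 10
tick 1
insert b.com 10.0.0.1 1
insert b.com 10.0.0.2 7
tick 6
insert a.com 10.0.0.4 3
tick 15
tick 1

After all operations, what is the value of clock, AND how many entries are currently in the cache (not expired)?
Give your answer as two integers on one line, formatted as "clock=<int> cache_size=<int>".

Op 1: insert b.com -> 10.0.0.3 (expiry=0+1=1). clock=0
Op 2: tick 5 -> clock=5. purged={b.com}
Op 3: tick 13 -> clock=18.
Op 4: insert a.com -> 10.0.0.3 (expiry=18+3=21). clock=18
Op 5: insert b.com -> 10.0.0.1 (expiry=18+9=27). clock=18
Op 6: tick 10 -> clock=28. purged={a.com,b.com}
Op 7: insert b.com -> 10.0.0.2 (expiry=28+12=40). clock=28
Op 8: insert b.com -> 10.0.0.4 (expiry=28+11=39). clock=28
Op 9: tick 11 -> clock=39. purged={b.com}
Op 10: insert a.com -> 10.0.0.3 (expiry=39+3=42). clock=39
Op 11: insert a.com -> 10.0.0.3 (expiry=39+8=47). clock=39
Op 12: tick 10 -> clock=49. purged={a.com}
Op 13: tick 1 -> clock=50.
Op 14: insert b.com -> 10.0.0.1 (expiry=50+1=51). clock=50
Op 15: insert b.com -> 10.0.0.2 (expiry=50+7=57). clock=50
Op 16: tick 6 -> clock=56.
Op 17: insert a.com -> 10.0.0.4 (expiry=56+3=59). clock=56
Op 18: tick 15 -> clock=71. purged={a.com,b.com}
Op 19: tick 1 -> clock=72.
Final clock = 72
Final cache (unexpired): {} -> size=0

Answer: clock=72 cache_size=0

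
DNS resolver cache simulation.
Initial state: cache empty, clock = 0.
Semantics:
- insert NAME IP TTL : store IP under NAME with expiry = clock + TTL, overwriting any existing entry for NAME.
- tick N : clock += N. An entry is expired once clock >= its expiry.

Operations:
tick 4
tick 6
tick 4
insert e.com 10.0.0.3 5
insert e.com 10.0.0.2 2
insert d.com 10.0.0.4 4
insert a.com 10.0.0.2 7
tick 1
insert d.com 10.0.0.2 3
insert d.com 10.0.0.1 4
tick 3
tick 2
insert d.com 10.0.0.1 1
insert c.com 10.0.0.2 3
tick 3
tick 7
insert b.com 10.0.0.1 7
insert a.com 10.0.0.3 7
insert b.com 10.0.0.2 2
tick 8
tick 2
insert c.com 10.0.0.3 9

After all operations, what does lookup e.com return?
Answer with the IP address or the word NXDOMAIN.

Answer: NXDOMAIN

Derivation:
Op 1: tick 4 -> clock=4.
Op 2: tick 6 -> clock=10.
Op 3: tick 4 -> clock=14.
Op 4: insert e.com -> 10.0.0.3 (expiry=14+5=19). clock=14
Op 5: insert e.com -> 10.0.0.2 (expiry=14+2=16). clock=14
Op 6: insert d.com -> 10.0.0.4 (expiry=14+4=18). clock=14
Op 7: insert a.com -> 10.0.0.2 (expiry=14+7=21). clock=14
Op 8: tick 1 -> clock=15.
Op 9: insert d.com -> 10.0.0.2 (expiry=15+3=18). clock=15
Op 10: insert d.com -> 10.0.0.1 (expiry=15+4=19). clock=15
Op 11: tick 3 -> clock=18. purged={e.com}
Op 12: tick 2 -> clock=20. purged={d.com}
Op 13: insert d.com -> 10.0.0.1 (expiry=20+1=21). clock=20
Op 14: insert c.com -> 10.0.0.2 (expiry=20+3=23). clock=20
Op 15: tick 3 -> clock=23. purged={a.com,c.com,d.com}
Op 16: tick 7 -> clock=30.
Op 17: insert b.com -> 10.0.0.1 (expiry=30+7=37). clock=30
Op 18: insert a.com -> 10.0.0.3 (expiry=30+7=37). clock=30
Op 19: insert b.com -> 10.0.0.2 (expiry=30+2=32). clock=30
Op 20: tick 8 -> clock=38. purged={a.com,b.com}
Op 21: tick 2 -> clock=40.
Op 22: insert c.com -> 10.0.0.3 (expiry=40+9=49). clock=40
lookup e.com: not in cache (expired or never inserted)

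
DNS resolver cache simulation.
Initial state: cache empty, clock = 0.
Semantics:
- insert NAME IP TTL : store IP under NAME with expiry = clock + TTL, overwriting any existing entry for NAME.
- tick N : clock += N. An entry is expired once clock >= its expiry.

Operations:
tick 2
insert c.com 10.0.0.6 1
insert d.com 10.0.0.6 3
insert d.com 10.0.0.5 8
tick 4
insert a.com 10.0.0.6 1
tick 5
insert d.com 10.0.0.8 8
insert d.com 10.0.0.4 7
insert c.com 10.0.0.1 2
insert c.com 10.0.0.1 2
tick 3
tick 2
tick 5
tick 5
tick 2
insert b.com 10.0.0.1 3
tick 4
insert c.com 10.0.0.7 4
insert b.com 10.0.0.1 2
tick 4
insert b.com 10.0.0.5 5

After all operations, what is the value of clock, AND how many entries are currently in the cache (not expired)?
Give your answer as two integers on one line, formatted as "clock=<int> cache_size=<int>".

Op 1: tick 2 -> clock=2.
Op 2: insert c.com -> 10.0.0.6 (expiry=2+1=3). clock=2
Op 3: insert d.com -> 10.0.0.6 (expiry=2+3=5). clock=2
Op 4: insert d.com -> 10.0.0.5 (expiry=2+8=10). clock=2
Op 5: tick 4 -> clock=6. purged={c.com}
Op 6: insert a.com -> 10.0.0.6 (expiry=6+1=7). clock=6
Op 7: tick 5 -> clock=11. purged={a.com,d.com}
Op 8: insert d.com -> 10.0.0.8 (expiry=11+8=19). clock=11
Op 9: insert d.com -> 10.0.0.4 (expiry=11+7=18). clock=11
Op 10: insert c.com -> 10.0.0.1 (expiry=11+2=13). clock=11
Op 11: insert c.com -> 10.0.0.1 (expiry=11+2=13). clock=11
Op 12: tick 3 -> clock=14. purged={c.com}
Op 13: tick 2 -> clock=16.
Op 14: tick 5 -> clock=21. purged={d.com}
Op 15: tick 5 -> clock=26.
Op 16: tick 2 -> clock=28.
Op 17: insert b.com -> 10.0.0.1 (expiry=28+3=31). clock=28
Op 18: tick 4 -> clock=32. purged={b.com}
Op 19: insert c.com -> 10.0.0.7 (expiry=32+4=36). clock=32
Op 20: insert b.com -> 10.0.0.1 (expiry=32+2=34). clock=32
Op 21: tick 4 -> clock=36. purged={b.com,c.com}
Op 22: insert b.com -> 10.0.0.5 (expiry=36+5=41). clock=36
Final clock = 36
Final cache (unexpired): {b.com} -> size=1

Answer: clock=36 cache_size=1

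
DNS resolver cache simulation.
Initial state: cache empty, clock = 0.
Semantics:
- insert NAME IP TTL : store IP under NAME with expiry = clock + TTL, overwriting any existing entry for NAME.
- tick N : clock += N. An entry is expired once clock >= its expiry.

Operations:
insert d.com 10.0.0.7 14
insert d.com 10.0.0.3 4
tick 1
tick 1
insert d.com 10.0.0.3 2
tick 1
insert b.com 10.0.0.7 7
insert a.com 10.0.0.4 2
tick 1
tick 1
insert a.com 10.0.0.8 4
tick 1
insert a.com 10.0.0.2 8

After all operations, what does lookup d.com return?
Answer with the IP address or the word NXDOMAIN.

Answer: NXDOMAIN

Derivation:
Op 1: insert d.com -> 10.0.0.7 (expiry=0+14=14). clock=0
Op 2: insert d.com -> 10.0.0.3 (expiry=0+4=4). clock=0
Op 3: tick 1 -> clock=1.
Op 4: tick 1 -> clock=2.
Op 5: insert d.com -> 10.0.0.3 (expiry=2+2=4). clock=2
Op 6: tick 1 -> clock=3.
Op 7: insert b.com -> 10.0.0.7 (expiry=3+7=10). clock=3
Op 8: insert a.com -> 10.0.0.4 (expiry=3+2=5). clock=3
Op 9: tick 1 -> clock=4. purged={d.com}
Op 10: tick 1 -> clock=5. purged={a.com}
Op 11: insert a.com -> 10.0.0.8 (expiry=5+4=9). clock=5
Op 12: tick 1 -> clock=6.
Op 13: insert a.com -> 10.0.0.2 (expiry=6+8=14). clock=6
lookup d.com: not in cache (expired or never inserted)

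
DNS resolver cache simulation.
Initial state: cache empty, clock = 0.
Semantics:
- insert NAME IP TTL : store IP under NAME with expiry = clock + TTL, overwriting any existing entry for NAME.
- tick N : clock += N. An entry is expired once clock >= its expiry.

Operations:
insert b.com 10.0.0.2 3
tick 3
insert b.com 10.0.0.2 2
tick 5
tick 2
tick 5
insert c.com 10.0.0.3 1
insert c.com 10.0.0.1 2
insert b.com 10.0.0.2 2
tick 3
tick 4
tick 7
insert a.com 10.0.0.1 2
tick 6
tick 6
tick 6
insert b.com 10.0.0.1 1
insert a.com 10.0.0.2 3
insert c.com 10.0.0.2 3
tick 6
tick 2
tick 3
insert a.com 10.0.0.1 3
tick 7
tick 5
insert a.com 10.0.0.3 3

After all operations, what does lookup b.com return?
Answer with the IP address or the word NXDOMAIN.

Answer: NXDOMAIN

Derivation:
Op 1: insert b.com -> 10.0.0.2 (expiry=0+3=3). clock=0
Op 2: tick 3 -> clock=3. purged={b.com}
Op 3: insert b.com -> 10.0.0.2 (expiry=3+2=5). clock=3
Op 4: tick 5 -> clock=8. purged={b.com}
Op 5: tick 2 -> clock=10.
Op 6: tick 5 -> clock=15.
Op 7: insert c.com -> 10.0.0.3 (expiry=15+1=16). clock=15
Op 8: insert c.com -> 10.0.0.1 (expiry=15+2=17). clock=15
Op 9: insert b.com -> 10.0.0.2 (expiry=15+2=17). clock=15
Op 10: tick 3 -> clock=18. purged={b.com,c.com}
Op 11: tick 4 -> clock=22.
Op 12: tick 7 -> clock=29.
Op 13: insert a.com -> 10.0.0.1 (expiry=29+2=31). clock=29
Op 14: tick 6 -> clock=35. purged={a.com}
Op 15: tick 6 -> clock=41.
Op 16: tick 6 -> clock=47.
Op 17: insert b.com -> 10.0.0.1 (expiry=47+1=48). clock=47
Op 18: insert a.com -> 10.0.0.2 (expiry=47+3=50). clock=47
Op 19: insert c.com -> 10.0.0.2 (expiry=47+3=50). clock=47
Op 20: tick 6 -> clock=53. purged={a.com,b.com,c.com}
Op 21: tick 2 -> clock=55.
Op 22: tick 3 -> clock=58.
Op 23: insert a.com -> 10.0.0.1 (expiry=58+3=61). clock=58
Op 24: tick 7 -> clock=65. purged={a.com}
Op 25: tick 5 -> clock=70.
Op 26: insert a.com -> 10.0.0.3 (expiry=70+3=73). clock=70
lookup b.com: not in cache (expired or never inserted)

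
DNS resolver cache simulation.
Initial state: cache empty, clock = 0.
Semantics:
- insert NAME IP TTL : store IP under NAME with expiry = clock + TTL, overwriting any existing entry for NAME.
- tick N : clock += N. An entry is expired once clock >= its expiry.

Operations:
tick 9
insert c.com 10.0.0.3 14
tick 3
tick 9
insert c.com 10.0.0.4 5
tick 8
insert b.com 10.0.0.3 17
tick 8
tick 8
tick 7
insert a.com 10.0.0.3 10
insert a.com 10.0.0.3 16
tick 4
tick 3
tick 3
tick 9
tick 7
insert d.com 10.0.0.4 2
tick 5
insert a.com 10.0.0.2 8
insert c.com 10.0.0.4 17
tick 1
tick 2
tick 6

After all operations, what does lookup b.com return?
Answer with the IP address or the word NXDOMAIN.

Op 1: tick 9 -> clock=9.
Op 2: insert c.com -> 10.0.0.3 (expiry=9+14=23). clock=9
Op 3: tick 3 -> clock=12.
Op 4: tick 9 -> clock=21.
Op 5: insert c.com -> 10.0.0.4 (expiry=21+5=26). clock=21
Op 6: tick 8 -> clock=29. purged={c.com}
Op 7: insert b.com -> 10.0.0.3 (expiry=29+17=46). clock=29
Op 8: tick 8 -> clock=37.
Op 9: tick 8 -> clock=45.
Op 10: tick 7 -> clock=52. purged={b.com}
Op 11: insert a.com -> 10.0.0.3 (expiry=52+10=62). clock=52
Op 12: insert a.com -> 10.0.0.3 (expiry=52+16=68). clock=52
Op 13: tick 4 -> clock=56.
Op 14: tick 3 -> clock=59.
Op 15: tick 3 -> clock=62.
Op 16: tick 9 -> clock=71. purged={a.com}
Op 17: tick 7 -> clock=78.
Op 18: insert d.com -> 10.0.0.4 (expiry=78+2=80). clock=78
Op 19: tick 5 -> clock=83. purged={d.com}
Op 20: insert a.com -> 10.0.0.2 (expiry=83+8=91). clock=83
Op 21: insert c.com -> 10.0.0.4 (expiry=83+17=100). clock=83
Op 22: tick 1 -> clock=84.
Op 23: tick 2 -> clock=86.
Op 24: tick 6 -> clock=92. purged={a.com}
lookup b.com: not in cache (expired or never inserted)

Answer: NXDOMAIN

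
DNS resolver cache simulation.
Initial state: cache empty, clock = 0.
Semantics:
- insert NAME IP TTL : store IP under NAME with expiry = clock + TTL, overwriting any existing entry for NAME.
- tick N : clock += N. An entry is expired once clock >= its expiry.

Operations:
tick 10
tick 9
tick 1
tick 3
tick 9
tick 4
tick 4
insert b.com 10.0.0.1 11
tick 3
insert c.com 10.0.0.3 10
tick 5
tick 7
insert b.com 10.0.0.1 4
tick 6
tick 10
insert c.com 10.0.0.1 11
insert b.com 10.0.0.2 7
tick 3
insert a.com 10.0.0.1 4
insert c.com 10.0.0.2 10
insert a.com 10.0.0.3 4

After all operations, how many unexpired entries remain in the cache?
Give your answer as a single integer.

Op 1: tick 10 -> clock=10.
Op 2: tick 9 -> clock=19.
Op 3: tick 1 -> clock=20.
Op 4: tick 3 -> clock=23.
Op 5: tick 9 -> clock=32.
Op 6: tick 4 -> clock=36.
Op 7: tick 4 -> clock=40.
Op 8: insert b.com -> 10.0.0.1 (expiry=40+11=51). clock=40
Op 9: tick 3 -> clock=43.
Op 10: insert c.com -> 10.0.0.3 (expiry=43+10=53). clock=43
Op 11: tick 5 -> clock=48.
Op 12: tick 7 -> clock=55. purged={b.com,c.com}
Op 13: insert b.com -> 10.0.0.1 (expiry=55+4=59). clock=55
Op 14: tick 6 -> clock=61. purged={b.com}
Op 15: tick 10 -> clock=71.
Op 16: insert c.com -> 10.0.0.1 (expiry=71+11=82). clock=71
Op 17: insert b.com -> 10.0.0.2 (expiry=71+7=78). clock=71
Op 18: tick 3 -> clock=74.
Op 19: insert a.com -> 10.0.0.1 (expiry=74+4=78). clock=74
Op 20: insert c.com -> 10.0.0.2 (expiry=74+10=84). clock=74
Op 21: insert a.com -> 10.0.0.3 (expiry=74+4=78). clock=74
Final cache (unexpired): {a.com,b.com,c.com} -> size=3

Answer: 3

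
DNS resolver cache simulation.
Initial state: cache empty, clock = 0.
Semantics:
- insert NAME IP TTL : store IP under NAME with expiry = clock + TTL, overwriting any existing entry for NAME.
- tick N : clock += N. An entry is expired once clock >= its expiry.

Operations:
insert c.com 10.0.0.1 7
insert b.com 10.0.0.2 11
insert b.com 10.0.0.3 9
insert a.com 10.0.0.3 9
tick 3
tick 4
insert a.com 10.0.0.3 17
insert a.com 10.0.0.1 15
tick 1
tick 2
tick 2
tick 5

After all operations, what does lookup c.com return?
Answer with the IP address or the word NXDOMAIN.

Answer: NXDOMAIN

Derivation:
Op 1: insert c.com -> 10.0.0.1 (expiry=0+7=7). clock=0
Op 2: insert b.com -> 10.0.0.2 (expiry=0+11=11). clock=0
Op 3: insert b.com -> 10.0.0.3 (expiry=0+9=9). clock=0
Op 4: insert a.com -> 10.0.0.3 (expiry=0+9=9). clock=0
Op 5: tick 3 -> clock=3.
Op 6: tick 4 -> clock=7. purged={c.com}
Op 7: insert a.com -> 10.0.0.3 (expiry=7+17=24). clock=7
Op 8: insert a.com -> 10.0.0.1 (expiry=7+15=22). clock=7
Op 9: tick 1 -> clock=8.
Op 10: tick 2 -> clock=10. purged={b.com}
Op 11: tick 2 -> clock=12.
Op 12: tick 5 -> clock=17.
lookup c.com: not in cache (expired or never inserted)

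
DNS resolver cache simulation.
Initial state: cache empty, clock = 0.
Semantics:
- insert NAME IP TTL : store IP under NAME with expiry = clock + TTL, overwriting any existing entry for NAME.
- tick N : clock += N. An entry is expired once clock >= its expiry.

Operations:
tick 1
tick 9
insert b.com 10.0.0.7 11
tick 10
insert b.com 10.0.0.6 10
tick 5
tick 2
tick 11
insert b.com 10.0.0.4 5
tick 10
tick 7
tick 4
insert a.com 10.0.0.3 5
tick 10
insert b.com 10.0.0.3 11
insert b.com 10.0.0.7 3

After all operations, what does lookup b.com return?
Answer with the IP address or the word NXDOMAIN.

Op 1: tick 1 -> clock=1.
Op 2: tick 9 -> clock=10.
Op 3: insert b.com -> 10.0.0.7 (expiry=10+11=21). clock=10
Op 4: tick 10 -> clock=20.
Op 5: insert b.com -> 10.0.0.6 (expiry=20+10=30). clock=20
Op 6: tick 5 -> clock=25.
Op 7: tick 2 -> clock=27.
Op 8: tick 11 -> clock=38. purged={b.com}
Op 9: insert b.com -> 10.0.0.4 (expiry=38+5=43). clock=38
Op 10: tick 10 -> clock=48. purged={b.com}
Op 11: tick 7 -> clock=55.
Op 12: tick 4 -> clock=59.
Op 13: insert a.com -> 10.0.0.3 (expiry=59+5=64). clock=59
Op 14: tick 10 -> clock=69. purged={a.com}
Op 15: insert b.com -> 10.0.0.3 (expiry=69+11=80). clock=69
Op 16: insert b.com -> 10.0.0.7 (expiry=69+3=72). clock=69
lookup b.com: present, ip=10.0.0.7 expiry=72 > clock=69

Answer: 10.0.0.7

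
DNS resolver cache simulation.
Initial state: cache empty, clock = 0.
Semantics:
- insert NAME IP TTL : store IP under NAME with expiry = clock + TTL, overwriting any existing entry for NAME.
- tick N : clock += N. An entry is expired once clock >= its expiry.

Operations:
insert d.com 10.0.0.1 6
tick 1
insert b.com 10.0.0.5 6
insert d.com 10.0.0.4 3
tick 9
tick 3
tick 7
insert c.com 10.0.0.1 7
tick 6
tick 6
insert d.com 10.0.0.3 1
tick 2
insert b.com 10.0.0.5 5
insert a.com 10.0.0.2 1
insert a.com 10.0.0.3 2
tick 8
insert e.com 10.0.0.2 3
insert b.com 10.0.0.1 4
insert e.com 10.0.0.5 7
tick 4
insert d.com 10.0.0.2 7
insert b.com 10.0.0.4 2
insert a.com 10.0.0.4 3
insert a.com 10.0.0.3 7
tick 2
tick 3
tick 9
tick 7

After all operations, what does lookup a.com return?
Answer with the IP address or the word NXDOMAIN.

Op 1: insert d.com -> 10.0.0.1 (expiry=0+6=6). clock=0
Op 2: tick 1 -> clock=1.
Op 3: insert b.com -> 10.0.0.5 (expiry=1+6=7). clock=1
Op 4: insert d.com -> 10.0.0.4 (expiry=1+3=4). clock=1
Op 5: tick 9 -> clock=10. purged={b.com,d.com}
Op 6: tick 3 -> clock=13.
Op 7: tick 7 -> clock=20.
Op 8: insert c.com -> 10.0.0.1 (expiry=20+7=27). clock=20
Op 9: tick 6 -> clock=26.
Op 10: tick 6 -> clock=32. purged={c.com}
Op 11: insert d.com -> 10.0.0.3 (expiry=32+1=33). clock=32
Op 12: tick 2 -> clock=34. purged={d.com}
Op 13: insert b.com -> 10.0.0.5 (expiry=34+5=39). clock=34
Op 14: insert a.com -> 10.0.0.2 (expiry=34+1=35). clock=34
Op 15: insert a.com -> 10.0.0.3 (expiry=34+2=36). clock=34
Op 16: tick 8 -> clock=42. purged={a.com,b.com}
Op 17: insert e.com -> 10.0.0.2 (expiry=42+3=45). clock=42
Op 18: insert b.com -> 10.0.0.1 (expiry=42+4=46). clock=42
Op 19: insert e.com -> 10.0.0.5 (expiry=42+7=49). clock=42
Op 20: tick 4 -> clock=46. purged={b.com}
Op 21: insert d.com -> 10.0.0.2 (expiry=46+7=53). clock=46
Op 22: insert b.com -> 10.0.0.4 (expiry=46+2=48). clock=46
Op 23: insert a.com -> 10.0.0.4 (expiry=46+3=49). clock=46
Op 24: insert a.com -> 10.0.0.3 (expiry=46+7=53). clock=46
Op 25: tick 2 -> clock=48. purged={b.com}
Op 26: tick 3 -> clock=51. purged={e.com}
Op 27: tick 9 -> clock=60. purged={a.com,d.com}
Op 28: tick 7 -> clock=67.
lookup a.com: not in cache (expired or never inserted)

Answer: NXDOMAIN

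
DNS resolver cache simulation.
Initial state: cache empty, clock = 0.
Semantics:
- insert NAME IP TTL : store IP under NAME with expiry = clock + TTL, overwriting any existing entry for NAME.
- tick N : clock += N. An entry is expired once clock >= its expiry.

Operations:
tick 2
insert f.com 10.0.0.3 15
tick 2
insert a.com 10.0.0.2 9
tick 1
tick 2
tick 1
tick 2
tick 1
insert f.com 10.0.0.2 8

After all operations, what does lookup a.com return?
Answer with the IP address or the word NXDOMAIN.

Op 1: tick 2 -> clock=2.
Op 2: insert f.com -> 10.0.0.3 (expiry=2+15=17). clock=2
Op 3: tick 2 -> clock=4.
Op 4: insert a.com -> 10.0.0.2 (expiry=4+9=13). clock=4
Op 5: tick 1 -> clock=5.
Op 6: tick 2 -> clock=7.
Op 7: tick 1 -> clock=8.
Op 8: tick 2 -> clock=10.
Op 9: tick 1 -> clock=11.
Op 10: insert f.com -> 10.0.0.2 (expiry=11+8=19). clock=11
lookup a.com: present, ip=10.0.0.2 expiry=13 > clock=11

Answer: 10.0.0.2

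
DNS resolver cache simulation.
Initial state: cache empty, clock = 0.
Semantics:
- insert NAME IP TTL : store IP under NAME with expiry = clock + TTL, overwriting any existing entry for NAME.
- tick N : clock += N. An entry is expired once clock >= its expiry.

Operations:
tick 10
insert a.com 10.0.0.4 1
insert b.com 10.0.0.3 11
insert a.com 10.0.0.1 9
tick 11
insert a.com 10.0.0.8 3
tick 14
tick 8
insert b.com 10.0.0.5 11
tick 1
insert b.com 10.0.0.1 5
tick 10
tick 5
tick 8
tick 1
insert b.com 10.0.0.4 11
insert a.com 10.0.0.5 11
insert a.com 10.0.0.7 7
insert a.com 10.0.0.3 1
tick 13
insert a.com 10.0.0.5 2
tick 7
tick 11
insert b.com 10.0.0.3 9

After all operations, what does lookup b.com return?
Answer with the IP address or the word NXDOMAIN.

Op 1: tick 10 -> clock=10.
Op 2: insert a.com -> 10.0.0.4 (expiry=10+1=11). clock=10
Op 3: insert b.com -> 10.0.0.3 (expiry=10+11=21). clock=10
Op 4: insert a.com -> 10.0.0.1 (expiry=10+9=19). clock=10
Op 5: tick 11 -> clock=21. purged={a.com,b.com}
Op 6: insert a.com -> 10.0.0.8 (expiry=21+3=24). clock=21
Op 7: tick 14 -> clock=35. purged={a.com}
Op 8: tick 8 -> clock=43.
Op 9: insert b.com -> 10.0.0.5 (expiry=43+11=54). clock=43
Op 10: tick 1 -> clock=44.
Op 11: insert b.com -> 10.0.0.1 (expiry=44+5=49). clock=44
Op 12: tick 10 -> clock=54. purged={b.com}
Op 13: tick 5 -> clock=59.
Op 14: tick 8 -> clock=67.
Op 15: tick 1 -> clock=68.
Op 16: insert b.com -> 10.0.0.4 (expiry=68+11=79). clock=68
Op 17: insert a.com -> 10.0.0.5 (expiry=68+11=79). clock=68
Op 18: insert a.com -> 10.0.0.7 (expiry=68+7=75). clock=68
Op 19: insert a.com -> 10.0.0.3 (expiry=68+1=69). clock=68
Op 20: tick 13 -> clock=81. purged={a.com,b.com}
Op 21: insert a.com -> 10.0.0.5 (expiry=81+2=83). clock=81
Op 22: tick 7 -> clock=88. purged={a.com}
Op 23: tick 11 -> clock=99.
Op 24: insert b.com -> 10.0.0.3 (expiry=99+9=108). clock=99
lookup b.com: present, ip=10.0.0.3 expiry=108 > clock=99

Answer: 10.0.0.3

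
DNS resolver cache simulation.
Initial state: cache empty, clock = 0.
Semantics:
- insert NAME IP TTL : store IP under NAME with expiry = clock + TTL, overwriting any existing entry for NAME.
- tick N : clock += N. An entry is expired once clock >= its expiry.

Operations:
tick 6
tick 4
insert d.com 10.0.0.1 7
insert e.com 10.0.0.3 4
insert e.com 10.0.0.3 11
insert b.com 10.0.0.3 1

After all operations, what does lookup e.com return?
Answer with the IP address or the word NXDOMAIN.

Op 1: tick 6 -> clock=6.
Op 2: tick 4 -> clock=10.
Op 3: insert d.com -> 10.0.0.1 (expiry=10+7=17). clock=10
Op 4: insert e.com -> 10.0.0.3 (expiry=10+4=14). clock=10
Op 5: insert e.com -> 10.0.0.3 (expiry=10+11=21). clock=10
Op 6: insert b.com -> 10.0.0.3 (expiry=10+1=11). clock=10
lookup e.com: present, ip=10.0.0.3 expiry=21 > clock=10

Answer: 10.0.0.3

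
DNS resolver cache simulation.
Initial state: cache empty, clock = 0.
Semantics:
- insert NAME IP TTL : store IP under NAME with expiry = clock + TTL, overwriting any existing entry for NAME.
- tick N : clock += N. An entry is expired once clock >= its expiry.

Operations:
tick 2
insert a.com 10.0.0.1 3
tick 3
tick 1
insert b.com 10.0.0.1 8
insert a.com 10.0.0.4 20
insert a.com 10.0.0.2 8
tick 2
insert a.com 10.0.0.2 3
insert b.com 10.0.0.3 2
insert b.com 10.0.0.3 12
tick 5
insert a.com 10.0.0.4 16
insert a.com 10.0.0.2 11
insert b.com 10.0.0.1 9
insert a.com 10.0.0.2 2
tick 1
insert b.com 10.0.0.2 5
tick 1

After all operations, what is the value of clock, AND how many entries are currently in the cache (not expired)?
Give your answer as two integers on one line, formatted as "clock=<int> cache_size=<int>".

Answer: clock=15 cache_size=1

Derivation:
Op 1: tick 2 -> clock=2.
Op 2: insert a.com -> 10.0.0.1 (expiry=2+3=5). clock=2
Op 3: tick 3 -> clock=5. purged={a.com}
Op 4: tick 1 -> clock=6.
Op 5: insert b.com -> 10.0.0.1 (expiry=6+8=14). clock=6
Op 6: insert a.com -> 10.0.0.4 (expiry=6+20=26). clock=6
Op 7: insert a.com -> 10.0.0.2 (expiry=6+8=14). clock=6
Op 8: tick 2 -> clock=8.
Op 9: insert a.com -> 10.0.0.2 (expiry=8+3=11). clock=8
Op 10: insert b.com -> 10.0.0.3 (expiry=8+2=10). clock=8
Op 11: insert b.com -> 10.0.0.3 (expiry=8+12=20). clock=8
Op 12: tick 5 -> clock=13. purged={a.com}
Op 13: insert a.com -> 10.0.0.4 (expiry=13+16=29). clock=13
Op 14: insert a.com -> 10.0.0.2 (expiry=13+11=24). clock=13
Op 15: insert b.com -> 10.0.0.1 (expiry=13+9=22). clock=13
Op 16: insert a.com -> 10.0.0.2 (expiry=13+2=15). clock=13
Op 17: tick 1 -> clock=14.
Op 18: insert b.com -> 10.0.0.2 (expiry=14+5=19). clock=14
Op 19: tick 1 -> clock=15. purged={a.com}
Final clock = 15
Final cache (unexpired): {b.com} -> size=1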